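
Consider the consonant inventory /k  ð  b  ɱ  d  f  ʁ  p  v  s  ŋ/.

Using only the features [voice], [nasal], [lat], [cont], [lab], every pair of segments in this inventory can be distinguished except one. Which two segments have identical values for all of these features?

On the given features, /ʁ/ and /ð/ have an identical profile: [+voice], [-nasal], [-lateral], [+continuant], [-labial]. No other two segments in the inventory coincide on all 5 features. (They do differ in [coronal] and [dorsal], which are not among the given features.)

ʁ, ð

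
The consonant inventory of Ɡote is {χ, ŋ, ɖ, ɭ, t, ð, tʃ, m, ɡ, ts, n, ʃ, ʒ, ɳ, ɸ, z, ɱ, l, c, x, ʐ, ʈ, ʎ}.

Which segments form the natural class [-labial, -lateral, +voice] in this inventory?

ŋ, ɖ, ð, ɡ, n, ʒ, ɳ, z, ʐ

Checking each segment against [-labial], [-lateral], [+voice]: /ŋ/ (velar nasal), /ɖ/ (voiced retroflex stop), /ð/ (voiced dental fricative), /ɡ/ (voiced velar stop), /n/ (alveolar nasal), /ʒ/ (voiced postalveolar fricative), among others, satisfy every feature; every other segment in the inventory fails at least one.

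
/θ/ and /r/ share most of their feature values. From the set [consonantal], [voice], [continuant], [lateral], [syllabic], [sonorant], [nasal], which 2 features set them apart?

[sonorant], [voice]

/θ/ is the voiceless dental fricative and /r/ is the alveolar trill. Both are [+consonantal], [+continuant], [−lateral], [−syllabic], [−nasal]. /θ/ is [−sonorant] while /r/ is [+sonorant]; /θ/ is [−voice] while /r/ is [+voice], so the distinguishing features are [sonorant], [voice].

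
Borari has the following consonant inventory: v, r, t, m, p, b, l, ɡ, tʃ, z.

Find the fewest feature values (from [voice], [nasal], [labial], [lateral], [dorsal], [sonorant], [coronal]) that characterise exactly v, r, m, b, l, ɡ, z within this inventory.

[+voice]

Every target segment is [+voice] and no other inventory member is, so one feature is enough.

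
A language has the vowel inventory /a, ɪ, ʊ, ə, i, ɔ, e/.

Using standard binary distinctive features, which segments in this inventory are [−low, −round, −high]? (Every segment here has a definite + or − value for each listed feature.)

Checking each segment against [−low], [−round], [−high]: /ə/ (mid central vowel (schwa)), /e/ (mid front unrounded tense vowel) satisfy every feature; every other segment in the inventory fails at least one.

ə, e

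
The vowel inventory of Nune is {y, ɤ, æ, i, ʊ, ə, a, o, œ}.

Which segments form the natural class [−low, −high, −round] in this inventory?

Eliminate segments failing any feature: /y, i, ʊ/ are [+high]; /æ, a/ are [+low]; /o, œ/ are [+round]. The remaining /ɤ, ə/ satisfy [−low], [−high], [−round].

ɤ, ə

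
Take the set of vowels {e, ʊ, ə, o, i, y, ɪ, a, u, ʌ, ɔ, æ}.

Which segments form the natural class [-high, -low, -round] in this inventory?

e, ə, ʌ

Checking each segment against [-high], [-low], [-round]: /e/ (mid front unrounded tense vowel), /ə/ (mid central vowel (schwa)), /ʌ/ (mid back unrounded lax vowel) satisfy every feature; every other segment in the inventory fails at least one.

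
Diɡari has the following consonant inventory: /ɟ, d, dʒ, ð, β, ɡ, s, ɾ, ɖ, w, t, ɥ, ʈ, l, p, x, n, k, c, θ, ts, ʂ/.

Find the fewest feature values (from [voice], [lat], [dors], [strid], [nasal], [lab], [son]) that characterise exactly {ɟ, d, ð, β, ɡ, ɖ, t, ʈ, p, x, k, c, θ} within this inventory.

[-son, -strid]

The class [-sonorant], [-strident] has exactly /ɟ, d, ð, β, ɡ, ɖ, t, ʈ, p, x, k, c, θ/ as its extension in this inventory. No smaller conjunction from the listed features achieves this: [-strident] alone would also admit /ɾ, w, ɥ, l, …/; [-sonorant] alone would also admit /dʒ, s, ts, ʂ/; and checking the remaining single features turns up none with this extension.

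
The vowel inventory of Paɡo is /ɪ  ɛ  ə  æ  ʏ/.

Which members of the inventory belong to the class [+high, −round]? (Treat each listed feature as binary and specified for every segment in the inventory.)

ɪ

Checking each segment against [+high], [−round]: /ɪ/ (high front unrounded lax vowel) satisfies every feature; every other segment in the inventory fails at least one.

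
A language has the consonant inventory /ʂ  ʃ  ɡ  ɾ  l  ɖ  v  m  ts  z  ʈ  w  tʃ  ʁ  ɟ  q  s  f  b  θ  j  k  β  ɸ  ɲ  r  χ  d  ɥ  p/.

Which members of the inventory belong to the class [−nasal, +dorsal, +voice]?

Eliminate segments failing any feature: /ʂ, ʃ, ɾ, l, ɖ, v, ts, z, ʈ, tʃ, s, f, b, θ, β, ɸ, r, d, p/ are [−dorsal]; /m, ɲ/ are [+nasal]; /q, k, χ/ are [−voice]. The remaining /ɡ, w, ʁ, ɟ, j, ɥ/ satisfy [−nasal], [+dorsal], [+voice].

ɡ, w, ʁ, ɟ, j, ɥ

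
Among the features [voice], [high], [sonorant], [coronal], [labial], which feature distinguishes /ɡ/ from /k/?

[voice]

/ɡ/ (voiced velar stop) and /k/ (voiceless velar stop) agree on [+high], [−sonorant], [−coronal], [−labial]. They differ on [voice] (/ɡ/ [+], /k/ [−]).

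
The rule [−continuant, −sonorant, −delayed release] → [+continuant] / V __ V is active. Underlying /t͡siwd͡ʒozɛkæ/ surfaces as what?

[t͡siwd͡ʒozɛxæ]

/k/ satisfies [−continuant, −sonorant, −delayed release] and sits in V __ V. The [+continuant] counterpart of the voiceless velar stop is /x/. Other segments in /t͡siwd͡ʒozɛkæ/ either fail the structural description or are not in the environment, so the surface form is [t͡siwd͡ʒozɛxæ].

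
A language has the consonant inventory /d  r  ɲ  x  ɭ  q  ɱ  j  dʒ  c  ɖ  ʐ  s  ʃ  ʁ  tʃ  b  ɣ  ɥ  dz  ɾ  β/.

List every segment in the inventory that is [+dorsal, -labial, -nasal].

x, q, j, c, ʁ, ɣ

Eliminate segments failing any feature: /d, r, ɭ, ɱ, dʒ, ɖ, ʐ, s, ʃ, tʃ, b, dz, ɾ, β/ are [-dorsal]; /ɲ/ is [+nasal]; /ɥ/ is [+labial]. The remaining /x, q, j, c, ʁ, ɣ/ satisfy [+dorsal], [-labial], [-nasal].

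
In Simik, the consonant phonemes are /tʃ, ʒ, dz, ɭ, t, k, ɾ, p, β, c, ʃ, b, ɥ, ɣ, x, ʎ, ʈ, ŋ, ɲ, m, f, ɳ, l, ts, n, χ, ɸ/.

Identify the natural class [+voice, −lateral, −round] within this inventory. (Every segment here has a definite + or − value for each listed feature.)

Checking each segment against [+voice], [−lateral], [−round]: /ʒ/ (voiced postalveolar fricative), /dz/ (voiced alveolar affricate), /ɾ/ (alveolar tap), /β/ (voiced bilabial fricative), /b/ (voiced bilabial stop), /ɣ/ (voiced velar fricative), among others, satisfy every feature; every other segment in the inventory fails at least one.

ʒ, dz, ɾ, β, b, ɣ, ŋ, ɲ, m, ɳ, n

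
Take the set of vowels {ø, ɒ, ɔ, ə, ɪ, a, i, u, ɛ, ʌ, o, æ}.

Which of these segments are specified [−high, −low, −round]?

Eliminate segments failing any feature: /ø, ɔ, o/ are [+round]; /ɒ, a, æ/ are [+low]; /ɪ, i, u/ are [+high]. The remaining /ə, ɛ, ʌ/ satisfy [−high], [−low], [−round].

ə, ɛ, ʌ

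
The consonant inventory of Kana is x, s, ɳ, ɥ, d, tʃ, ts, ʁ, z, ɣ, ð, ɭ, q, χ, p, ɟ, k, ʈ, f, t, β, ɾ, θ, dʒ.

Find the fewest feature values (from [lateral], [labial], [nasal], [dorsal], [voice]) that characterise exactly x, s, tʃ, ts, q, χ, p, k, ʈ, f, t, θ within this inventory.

[−voice]

/x, s, tʃ, ts, q, χ, p, k, ʈ, f, t, θ/ are exactly the [−voice] segments in the inventory, so a single feature suffices.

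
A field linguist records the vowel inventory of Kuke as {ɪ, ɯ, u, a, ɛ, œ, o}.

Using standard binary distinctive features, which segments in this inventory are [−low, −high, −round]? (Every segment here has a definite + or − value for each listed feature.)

ɛ

First, the [−low] segments are /ɪ, ɯ, u, ɛ, œ, o/.
Intersecting with [−high] gives /ɛ, œ, o/.
Then [−round] leaves /ɛ/.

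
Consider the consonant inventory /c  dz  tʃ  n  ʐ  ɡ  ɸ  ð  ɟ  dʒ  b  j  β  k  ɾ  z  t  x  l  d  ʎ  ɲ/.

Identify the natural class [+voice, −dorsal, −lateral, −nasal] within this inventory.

dz, ʐ, ð, dʒ, b, β, ɾ, z, d

Eliminate segments failing any feature: /c, tʃ, ɸ, k, t, x/ are [−voice]; /n/ is [+nasal]; /ɡ, ɟ, j, ʎ, ɲ/ are [+dorsal]; /l/ is [+lateral]. The remaining /dz, ʐ, ð, dʒ, b, β, ɾ, z, d/ satisfy [+voice], [−dorsal], [−lateral], [−nasal].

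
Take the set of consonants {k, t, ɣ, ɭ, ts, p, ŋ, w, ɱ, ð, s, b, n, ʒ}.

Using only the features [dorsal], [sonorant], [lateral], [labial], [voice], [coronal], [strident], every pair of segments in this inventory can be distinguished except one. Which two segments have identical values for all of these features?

ts, s

Both /ts/ and /s/ are [−dorsal], [−sonorant], [−lateral], [−labial], [−voice], [+coronal], [+strident]. Since the list omits [continuant] — which does distinguish the voiceless alveolar affricate from the voiceless alveolar fricative — this pair collapses; all other pairs remain distinct.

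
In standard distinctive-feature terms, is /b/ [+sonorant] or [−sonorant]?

[−sonorant]

As the voiced bilabial stop, /b/ is [−sonorant].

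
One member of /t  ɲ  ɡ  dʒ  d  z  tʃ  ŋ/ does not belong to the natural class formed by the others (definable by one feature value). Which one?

/tʃ, t, d, ɲ, dʒ, ŋ, ɡ/ are all [-continuant], but /z/ (voiced alveolar fricative) is [+continuant]. No other single segment can be removed to leave a set sharing one feature value that the removed segment lacks, so /z/ is the odd one out.

z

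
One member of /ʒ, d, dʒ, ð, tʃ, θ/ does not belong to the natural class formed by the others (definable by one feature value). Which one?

The remaining segments after removing /d/ share [+distributed]; /d/ (voiced alveolar stop) is [-distributed]. For every other candidate removal, the leftover set fails to share any single feature value that the removed segment lacks.

d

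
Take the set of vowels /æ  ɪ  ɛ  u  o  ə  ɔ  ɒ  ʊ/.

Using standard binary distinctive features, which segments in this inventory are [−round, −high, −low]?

ɛ, ə

Checking each segment against [−round], [−high], [−low]: /ɛ/ (mid front unrounded lax vowel), /ə/ (mid central vowel (schwa)) satisfy every feature; every other segment in the inventory fails at least one.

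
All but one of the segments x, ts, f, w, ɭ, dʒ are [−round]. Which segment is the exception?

w

/ɭ, x, dʒ, ts, f/ are all [−round]; /w/ (labial-velar glide) is [+round].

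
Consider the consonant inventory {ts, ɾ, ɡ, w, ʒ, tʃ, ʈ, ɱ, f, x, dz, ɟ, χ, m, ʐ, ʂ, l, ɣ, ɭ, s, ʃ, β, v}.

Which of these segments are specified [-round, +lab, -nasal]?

f, β, v

Checking each segment against [-round], [+labial], [-nasal]: /f/ (voiceless labiodental fricative), /β/ (voiced bilabial fricative), /v/ (voiced labiodental fricative) satisfy every feature; every other segment in the inventory fails at least one.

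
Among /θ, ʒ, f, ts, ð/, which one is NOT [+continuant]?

ts

Every segment except /ts/ is [+continuant]. /ts/ (voiceless alveolar affricate) is [−continuant], so it is the exception.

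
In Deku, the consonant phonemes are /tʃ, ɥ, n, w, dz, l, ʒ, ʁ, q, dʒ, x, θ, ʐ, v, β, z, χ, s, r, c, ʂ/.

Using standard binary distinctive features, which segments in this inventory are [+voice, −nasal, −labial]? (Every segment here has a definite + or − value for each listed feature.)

Checking each segment against [+voice], [−nasal], [−labial]: /dz/ (voiced alveolar affricate), /l/ (alveolar lateral approximant), /ʒ/ (voiced postalveolar fricative), /ʁ/ (voiced uvular fricative), /dʒ/ (voiced postalveolar affricate), /ʐ/ (voiced retroflex fricative), among others, satisfy every feature; every other segment in the inventory fails at least one.

dz, l, ʒ, ʁ, dʒ, ʐ, z, r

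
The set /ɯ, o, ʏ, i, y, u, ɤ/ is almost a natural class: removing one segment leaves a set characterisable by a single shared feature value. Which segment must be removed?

[tense] groups all but one: /ɤ, o, ɯ, y, u, i/ share [+tense] while /ʏ/ (high front rounded lax vowel) alone is [−tense]. Removing any other segment would not leave a single-feature class that excludes it.

ʏ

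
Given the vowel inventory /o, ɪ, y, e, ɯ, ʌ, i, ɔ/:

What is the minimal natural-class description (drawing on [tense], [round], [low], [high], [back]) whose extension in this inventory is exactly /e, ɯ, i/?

[-round, +tense]

Every target segment is [-round], [+tense]; each remaining inventory member fails at least one of these. Each conjunct is needed — [+tense] alone would also admit /o, y/; [-round] alone would also admit /ɪ, ʌ/ — and no other single listed feature has exactly this extension, so two is the minimum.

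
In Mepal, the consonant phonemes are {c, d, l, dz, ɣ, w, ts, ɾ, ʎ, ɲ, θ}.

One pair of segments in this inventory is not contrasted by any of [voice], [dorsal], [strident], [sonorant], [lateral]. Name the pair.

w, ɲ

/w/ (labial-velar glide) and /ɲ/ (palatal nasal) are both [+voice], [+dorsal], [-strident], [+sonorant], [-lateral], so none of the listed features separates them. (They do differ in [nasal], [continuant], [labial], [round] and [back], which are not among the given features.) Every other pair in the inventory differs on at least one listed feature.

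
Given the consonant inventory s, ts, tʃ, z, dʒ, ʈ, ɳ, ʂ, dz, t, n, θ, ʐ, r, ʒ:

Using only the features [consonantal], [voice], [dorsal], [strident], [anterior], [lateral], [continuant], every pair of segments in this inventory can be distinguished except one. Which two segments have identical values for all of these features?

ʒ, ʐ

/ʒ/ (voiced postalveolar fricative) and /ʐ/ (voiced retroflex fricative) are both [+consonantal], [+voice], [−dorsal], [+strident], [−anterior], [−lateral], [+continuant], so none of the listed features separates them. (They do differ in [distributed], which is not among the given features.) Every other pair in the inventory differs on at least one listed feature.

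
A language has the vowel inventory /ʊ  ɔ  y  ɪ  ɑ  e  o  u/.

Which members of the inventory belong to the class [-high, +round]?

Eliminate segments failing any feature: /ʊ, y, ɪ, u/ are [+high]; /ɑ, e/ are [-round]. The remaining /ɔ, o/ satisfy [-high], [+round].

ɔ, o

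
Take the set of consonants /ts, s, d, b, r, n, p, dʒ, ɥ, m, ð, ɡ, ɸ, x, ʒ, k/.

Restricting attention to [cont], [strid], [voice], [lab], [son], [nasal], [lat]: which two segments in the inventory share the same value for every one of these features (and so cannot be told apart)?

On the given features, /d/ and /ɡ/ have an identical profile: [−continuant], [−strident], [+voice], [−labial], [−sonorant], [−nasal], [−lateral]. No other two segments in the inventory coincide on all 7 features. (They do differ in [coronal] and [dorsal], which are not among the given features.)

d, ɡ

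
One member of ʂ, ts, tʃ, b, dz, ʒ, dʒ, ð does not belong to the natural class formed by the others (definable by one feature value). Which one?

b

[coronal] (equivalently [labial]) groups all but one: /ʒ, ts, ʂ, ð, dz, dʒ, tʃ/ share [+coronal] while /b/ (voiced bilabial stop) alone is [−coronal]. Removing any other segment would not leave a single-feature class that excludes it.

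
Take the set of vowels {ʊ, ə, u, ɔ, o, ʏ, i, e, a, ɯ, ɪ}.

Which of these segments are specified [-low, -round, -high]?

First, the [-low] segments are /ʊ, ə, u, ɔ, o, ʏ, i, e, ɯ, ɪ/.
Within that set, [-round] gives /ə, i, e, ɯ, ɪ/.
Then [-high] leaves /ə, e/.

ə, e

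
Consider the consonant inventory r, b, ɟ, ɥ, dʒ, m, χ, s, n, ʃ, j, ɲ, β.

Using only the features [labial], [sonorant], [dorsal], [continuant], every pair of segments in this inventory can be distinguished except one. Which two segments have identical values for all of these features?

On the given features, /ʃ/ and /s/ have an identical profile: [−labial], [−sonorant], [−dorsal], [+continuant]. No other two segments in the inventory coincide on all 4 features. (They do differ in [anterior] and [distributed], which are not among the given features.)

ʃ, s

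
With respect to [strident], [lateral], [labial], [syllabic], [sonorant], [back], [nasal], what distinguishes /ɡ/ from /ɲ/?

[sonorant], [nasal], [back]

/ɡ/ is the voiced velar stop and /ɲ/ is the palatal nasal. Both are [-strident], [-lateral], [-labial], [-syllabic]. /ɡ/ is [-sonorant] while /ɲ/ is [+sonorant]; /ɡ/ is [-nasal] while /ɲ/ is [+nasal]; /ɡ/ is [+back] while /ɲ/ is [-back], so the distinguishing features are [sonorant], [nasal], [back].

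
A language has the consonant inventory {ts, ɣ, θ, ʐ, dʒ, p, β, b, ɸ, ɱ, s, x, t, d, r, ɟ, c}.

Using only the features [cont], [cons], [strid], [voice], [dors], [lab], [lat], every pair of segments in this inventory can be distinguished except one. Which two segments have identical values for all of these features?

b, ɱ

Both /b/ and /ɱ/ are [-continuant], [+consonantal], [-strident], [+voice], [-dorsal], [+labial], [-lateral]. Since the list omits [sonorant] and [nasal] — which do distinguish the voiced bilabial stop from the labiodental nasal — this pair collapses; all other pairs remain distinct.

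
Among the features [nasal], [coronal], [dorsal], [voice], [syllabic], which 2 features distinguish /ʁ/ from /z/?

/ʁ/ is the voiced uvular fricative and /z/ is the voiced alveolar fricative. Both are [−nasal], [+voice], [−syllabic]. /ʁ/ is [−coronal] while /z/ is [+coronal]; /ʁ/ is [+dorsal] while /z/ is [−dorsal], so the distinguishing features are [coronal], [dorsal].

[coronal], [dorsal]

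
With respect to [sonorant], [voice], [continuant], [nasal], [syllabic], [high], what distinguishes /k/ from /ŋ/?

[sonorant], [voice], [nasal]

The two segments share [-continuant], [-syllabic], [+high]. The only features from the list on which they differ: /k/ is [-sonorant] while /ŋ/ is [+sonorant]; /k/ is [-voice] while /ŋ/ is [+voice]; /k/ is [-nasal] while /ŋ/ is [+nasal].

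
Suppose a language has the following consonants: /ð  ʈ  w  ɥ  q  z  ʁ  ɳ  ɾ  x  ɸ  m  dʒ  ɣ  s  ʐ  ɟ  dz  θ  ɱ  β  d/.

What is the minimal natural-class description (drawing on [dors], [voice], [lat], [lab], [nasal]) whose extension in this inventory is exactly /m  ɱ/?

[+nasal, +lab]

/m, ɱ/ are all [+nasal], [+labial], and no other segment in the inventory matches both values. Dropping any one of them over-generates: [+labial] alone would also admit /w, ɥ, ɸ, β/; [+nasal] alone would also admit /ɳ/. No other single listed feature picks out exactly this set either, so fewer than two features will not do.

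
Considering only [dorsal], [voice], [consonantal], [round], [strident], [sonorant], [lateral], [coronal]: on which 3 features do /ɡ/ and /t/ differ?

[voice], [coronal], [dorsal]

The two segments share [+consonantal], [-round], [-strident], [-sonorant], [-lateral]. The only features from the list on which they differ: /ɡ/ is [+voice] while /t/ is [-voice]; /ɡ/ is [-coronal] while /t/ is [+coronal]; /ɡ/ is [+dorsal] while /t/ is [-dorsal].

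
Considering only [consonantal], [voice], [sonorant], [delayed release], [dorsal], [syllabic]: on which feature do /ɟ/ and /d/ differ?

/ɟ/ is the voiced palatal stop and /d/ is the voiced alveolar stop. Both are [+consonantal], [+voice], [-sonorant], [-delayed release], [-syllabic]. /ɟ/ is [+dorsal] while /d/ is [-dorsal], so the distinguishing feature is [dorsal].

[dorsal]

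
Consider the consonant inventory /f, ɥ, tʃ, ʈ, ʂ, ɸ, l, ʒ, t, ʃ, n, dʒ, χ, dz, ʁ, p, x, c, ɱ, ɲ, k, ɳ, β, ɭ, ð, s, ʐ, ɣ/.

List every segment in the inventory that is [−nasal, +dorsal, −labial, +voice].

The [−nasal] segments are /f, ɥ, tʃ, ʈ, ʂ, ɸ, l, ʒ, t, ʃ, dʒ, χ, dz, ʁ, p, x, c, k, β, ɭ, ð, s, ʐ, ɣ/.
Within that set, [+dorsal] gives /ɥ, χ, ʁ, x, c, k, ɣ/.
Among these, [−labial] gives /χ, ʁ, x, c, k, ɣ/.
Of those, [+voice] leaves /ʁ, ɣ/.

ʁ, ɣ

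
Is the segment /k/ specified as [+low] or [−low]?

[−low]

/k/ is the voiceless velar stop. The feature [low] marks segments produced with the tongue body lowered; /k/ lacks this property, so it is [−low].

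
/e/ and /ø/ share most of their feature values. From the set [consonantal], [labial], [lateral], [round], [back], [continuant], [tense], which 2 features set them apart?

[labial], [round]

The two segments share [−consonantal], [−lateral], [−back], [+continuant], [+tense]. The only features from the list on which they differ: /e/ is [−labial] while /ø/ is [+labial]; /e/ is [−round] while /ø/ is [+round].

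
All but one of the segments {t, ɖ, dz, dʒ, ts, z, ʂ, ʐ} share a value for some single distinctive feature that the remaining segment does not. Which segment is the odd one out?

[distributed] groups all but one: /z, dz, t, ɖ, ʐ, ts, ʂ/ share [-distributed] while /dʒ/ (voiced postalveolar affricate) alone is [+distributed]. Removing any other segment would not leave a single-feature class that excludes it.

dʒ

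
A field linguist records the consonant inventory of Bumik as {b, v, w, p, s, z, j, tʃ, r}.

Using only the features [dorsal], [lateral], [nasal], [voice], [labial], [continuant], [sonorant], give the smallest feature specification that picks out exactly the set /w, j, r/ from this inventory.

Every target segment is [+sonorant] and no other inventory member is, so one feature is enough.

[+sonorant]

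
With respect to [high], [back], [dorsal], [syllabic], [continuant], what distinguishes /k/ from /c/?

[back]

The two segments share [+high], [+dorsal], [−syllabic], [−continuant]. The only feature from the list on which they differ: /k/ is [+back] while /c/ is [−back].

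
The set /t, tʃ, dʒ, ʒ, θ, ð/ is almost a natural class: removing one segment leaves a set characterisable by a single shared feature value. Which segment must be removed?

t

/ð, dʒ, tʃ, ʒ, θ/ are all [+distributed], but /t/ (voiceless alveolar stop) is [-distributed]. No other single segment can be removed to leave a set sharing one feature value that the removed segment lacks, so /t/ is the odd one out.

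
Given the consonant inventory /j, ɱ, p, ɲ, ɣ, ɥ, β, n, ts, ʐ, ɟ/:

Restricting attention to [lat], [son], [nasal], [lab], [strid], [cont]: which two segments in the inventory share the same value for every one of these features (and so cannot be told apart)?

On the given features, /ɲ/ and /n/ have an identical profile: [-lateral], [+sonorant], [+nasal], [-labial], [-strident], [-continuant]. No other two segments in the inventory coincide on all 6 features. (They do differ in [dorsal], which is not among the given features.)

ɲ, n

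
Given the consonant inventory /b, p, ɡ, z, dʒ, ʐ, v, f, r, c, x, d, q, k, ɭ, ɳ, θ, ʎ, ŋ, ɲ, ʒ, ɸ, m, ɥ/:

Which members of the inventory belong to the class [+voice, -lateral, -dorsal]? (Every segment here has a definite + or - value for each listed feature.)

Eliminate segments failing any feature: /p, f, c, x, q, k, θ, ɸ/ are [-voice]; /ɡ, ŋ, ɲ, ɥ/ are [+dorsal]; /ɭ, ʎ/ are [+lateral]. The remaining /b, z, dʒ, ʐ, v, r, d, ɳ, ʒ, m/ satisfy [+voice], [-lateral], [-dorsal].

b, z, dʒ, ʐ, v, r, d, ɳ, ʒ, m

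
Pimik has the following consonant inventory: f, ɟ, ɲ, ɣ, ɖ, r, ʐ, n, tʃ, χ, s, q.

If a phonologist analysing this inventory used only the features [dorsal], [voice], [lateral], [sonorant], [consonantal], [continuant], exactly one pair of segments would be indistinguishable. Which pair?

f, s

On the given features, /f/ and /s/ have an identical profile: [-dorsal], [-voice], [-lateral], [-sonorant], [+consonantal], [+continuant]. No other two segments in the inventory coincide on all 6 features. (They do differ in [labial] and [coronal], which are not among the given features.)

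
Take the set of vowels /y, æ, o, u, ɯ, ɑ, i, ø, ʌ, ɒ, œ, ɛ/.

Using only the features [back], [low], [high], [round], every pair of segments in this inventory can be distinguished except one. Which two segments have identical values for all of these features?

ø, œ

/ø/ (mid front rounded tense vowel) and /œ/ (mid front rounded lax vowel) are both [-back], [-low], [-high], [+round], so none of the listed features separates them. (They do differ in [tense], which is not among the given features.) Every other pair in the inventory differs on at least one listed feature.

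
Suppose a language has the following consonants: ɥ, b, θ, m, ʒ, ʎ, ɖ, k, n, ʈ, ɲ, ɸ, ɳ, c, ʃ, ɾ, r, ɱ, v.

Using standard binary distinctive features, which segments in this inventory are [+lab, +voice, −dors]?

b, m, ɱ, v

Eliminate segments failing any feature: /ɥ/ is [+dorsal]; /θ, ʒ, ʎ, ɖ, k, n, ʈ, ɲ, ɳ, c, ʃ, ɾ, r/ are [−labial]; /ɸ/ is [−voice]. The remaining /b, m, ɱ, v/ satisfy [+labial], [+voice], [−dorsal].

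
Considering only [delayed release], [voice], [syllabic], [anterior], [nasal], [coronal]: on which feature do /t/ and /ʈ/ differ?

[anterior]

/t/ is the voiceless alveolar stop and /ʈ/ is the voiceless retroflex stop. Both are [-delayed release], [-voice], [-syllabic], [-nasal], [+coronal]. /t/ is [+anterior] while /ʈ/ is [-anterior], so the distinguishing feature is [anterior].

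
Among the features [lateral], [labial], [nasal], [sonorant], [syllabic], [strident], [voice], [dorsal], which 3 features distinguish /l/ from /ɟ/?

[sonorant], [lateral], [dorsal]

/l/ is the alveolar lateral approximant and /ɟ/ is the voiced palatal stop. Both are [−labial], [−nasal], [−syllabic], [−strident], [+voice]. /l/ is [+sonorant] while /ɟ/ is [−sonorant]; /l/ is [+lateral] while /ɟ/ is [−lateral]; /l/ is [−dorsal] while /ɟ/ is [+dorsal], so the distinguishing features are [sonorant], [lateral], [dorsal].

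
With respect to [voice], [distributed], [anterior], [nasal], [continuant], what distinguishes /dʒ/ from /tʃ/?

/dʒ/ (voiced postalveolar affricate) and /tʃ/ (voiceless postalveolar affricate) agree on [+distributed], [−anterior], [−nasal], [−continuant]. They differ on [voice] (/dʒ/ [+], /tʃ/ [−]).

[voice]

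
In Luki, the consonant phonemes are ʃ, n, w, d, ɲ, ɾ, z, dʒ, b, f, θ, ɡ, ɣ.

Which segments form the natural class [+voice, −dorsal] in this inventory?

n, d, ɾ, z, dʒ, b

Checking each segment against [+voice], [−dorsal]: /n/ (alveolar nasal), /d/ (voiced alveolar stop), /ɾ/ (alveolar tap), /z/ (voiced alveolar fricative), /dʒ/ (voiced postalveolar affricate), /b/ (voiced bilabial stop) satisfy every feature; every other segment in the inventory fails at least one.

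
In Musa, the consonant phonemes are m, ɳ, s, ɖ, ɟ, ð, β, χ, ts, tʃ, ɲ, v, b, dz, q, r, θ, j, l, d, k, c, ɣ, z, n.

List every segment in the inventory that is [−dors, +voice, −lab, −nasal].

Checking each segment against [−dorsal], [+voice], [−labial], [−nasal]: /ɖ/ (voiced retroflex stop), /ð/ (voiced dental fricative), /dz/ (voiced alveolar affricate), /r/ (alveolar trill), /l/ (alveolar lateral approximant), /d/ (voiced alveolar stop), among others, satisfy every feature; every other segment in the inventory fails at least one.

ɖ, ð, dz, r, l, d, z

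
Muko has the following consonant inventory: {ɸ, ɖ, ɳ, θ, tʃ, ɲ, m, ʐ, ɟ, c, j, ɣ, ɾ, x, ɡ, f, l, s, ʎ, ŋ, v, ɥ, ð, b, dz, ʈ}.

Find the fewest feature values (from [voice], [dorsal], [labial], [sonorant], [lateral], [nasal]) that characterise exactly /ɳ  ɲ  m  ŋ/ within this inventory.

/ɳ, ɲ, m, ŋ/ are exactly the [+nasal] segments in the inventory, so a single feature suffices.

[+nasal]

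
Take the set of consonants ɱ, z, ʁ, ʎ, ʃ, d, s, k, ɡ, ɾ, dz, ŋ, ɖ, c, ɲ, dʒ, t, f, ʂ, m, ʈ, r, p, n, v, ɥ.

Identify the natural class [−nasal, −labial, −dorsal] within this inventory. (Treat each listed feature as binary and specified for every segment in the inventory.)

z, ʃ, d, s, ɾ, dz, ɖ, dʒ, t, ʂ, ʈ, r

Eliminate segments failing any feature: /ɱ, ŋ, ɲ, m, n/ are [+nasal]; /ʁ, ʎ, k, ɡ, c/ are [+dorsal]; /f, p, v, ɥ/ are [+labial]. The remaining /z, ʃ, d, s, ɾ, dz, ɖ, dʒ, t, ʂ, ʈ, r/ satisfy [−nasal], [−labial], [−dorsal].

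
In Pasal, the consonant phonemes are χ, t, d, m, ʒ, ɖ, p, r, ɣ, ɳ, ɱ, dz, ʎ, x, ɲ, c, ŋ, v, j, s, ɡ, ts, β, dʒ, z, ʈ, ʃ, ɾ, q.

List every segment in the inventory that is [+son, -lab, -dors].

The [+sonorant] segments are /m, r, ɳ, ɱ, ʎ, ɲ, ŋ, j, ɾ/.
Then [-labial] gives /r, ɳ, ʎ, ɲ, ŋ, j, ɾ/.
Then [-dorsal] leaves /r, ɳ, ɾ/.

r, ɳ, ɾ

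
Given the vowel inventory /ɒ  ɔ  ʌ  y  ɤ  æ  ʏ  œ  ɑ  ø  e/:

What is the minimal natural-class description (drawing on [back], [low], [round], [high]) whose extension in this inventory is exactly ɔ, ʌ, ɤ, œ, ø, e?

[-high, -low]

Every target segment is [-high], [-low]; each remaining inventory member fails at least one of these. Each conjunct is needed — [-low] alone would also admit /y, ʏ/; [-high] alone would also admit /ɒ, æ, ɑ/ — and no other single listed feature has exactly this extension, so two is the minimum.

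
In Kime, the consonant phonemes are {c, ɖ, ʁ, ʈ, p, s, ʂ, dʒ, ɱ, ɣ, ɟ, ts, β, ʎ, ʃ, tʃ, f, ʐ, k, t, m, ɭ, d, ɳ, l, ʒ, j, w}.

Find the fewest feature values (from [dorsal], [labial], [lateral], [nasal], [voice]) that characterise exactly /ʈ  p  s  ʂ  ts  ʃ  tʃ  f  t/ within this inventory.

The class [−voice], [−dorsal] has exactly /ʈ, p, s, ʂ, ts, ʃ, tʃ, f, t/ as its extension in this inventory. No smaller conjunction from the listed features achieves this: [−dorsal] alone would also admit /ɖ, dʒ, ɱ, β, …/; [−voice] alone would also admit /c, k/; and checking the remaining single features turns up none with this extension.

[−voice, −dorsal]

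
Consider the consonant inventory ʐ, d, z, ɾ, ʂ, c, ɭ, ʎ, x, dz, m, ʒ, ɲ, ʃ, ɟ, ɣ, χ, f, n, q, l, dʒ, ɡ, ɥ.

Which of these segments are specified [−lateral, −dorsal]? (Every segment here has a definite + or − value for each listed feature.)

The [−lateral] segments are /ʐ, d, z, ɾ, ʂ, c, x, dz, m, ʒ, ɲ, ʃ, ɟ, ɣ, χ, f, n, q, dʒ, ɡ, ɥ/.
Among these, [−dorsal] leaves /ʐ, d, z, ɾ, ʂ, dz, m, ʒ, ʃ, f, n, dʒ/.

ʐ, d, z, ɾ, ʂ, dz, m, ʒ, ʃ, f, n, dʒ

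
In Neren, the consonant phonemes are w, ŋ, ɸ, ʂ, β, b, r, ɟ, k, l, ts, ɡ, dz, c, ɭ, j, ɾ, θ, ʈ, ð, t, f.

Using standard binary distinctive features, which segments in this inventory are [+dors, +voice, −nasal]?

w, ɟ, ɡ, j

The [+dorsal] segments are /w, ŋ, ɟ, k, ɡ, c, j/.
Of those, [+voice] gives /w, ŋ, ɟ, ɡ, j/.
Of those, [−nasal] leaves /w, ɟ, ɡ, j/.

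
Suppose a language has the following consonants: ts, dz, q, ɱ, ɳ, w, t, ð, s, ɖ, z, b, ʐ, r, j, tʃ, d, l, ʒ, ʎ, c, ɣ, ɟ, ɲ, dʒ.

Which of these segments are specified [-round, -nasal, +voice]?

dz, ð, ɖ, z, b, ʐ, r, j, d, l, ʒ, ʎ, ɣ, ɟ, dʒ

Checking each segment against [-round], [-nasal], [+voice]: /dz/ (voiced alveolar affricate), /ð/ (voiced dental fricative), /ɖ/ (voiced retroflex stop), /z/ (voiced alveolar fricative), /b/ (voiced bilabial stop), /ʐ/ (voiced retroflex fricative), among others, satisfy every feature; every other segment in the inventory fails at least one.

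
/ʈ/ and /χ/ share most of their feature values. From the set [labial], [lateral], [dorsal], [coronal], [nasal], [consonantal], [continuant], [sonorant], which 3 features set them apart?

[continuant], [coronal], [dorsal]

/ʈ/ is the voiceless retroflex stop and /χ/ is the voiceless uvular fricative. Both are [-labial], [-lateral], [-nasal], [+consonantal], [-sonorant]. /ʈ/ is [-continuant] while /χ/ is [+continuant]; /ʈ/ is [+coronal] while /χ/ is [-coronal]; /ʈ/ is [-dorsal] while /χ/ is [+dorsal], so the distinguishing features are [continuant], [coronal], [dorsal].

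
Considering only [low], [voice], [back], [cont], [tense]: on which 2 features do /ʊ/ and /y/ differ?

[back], [tense]

The two segments share [−low], [+voice], [+continuant]. The only features from the list on which they differ: /ʊ/ is [+back] while /y/ is [−back]; /ʊ/ is [−tense] while /y/ is [+tense].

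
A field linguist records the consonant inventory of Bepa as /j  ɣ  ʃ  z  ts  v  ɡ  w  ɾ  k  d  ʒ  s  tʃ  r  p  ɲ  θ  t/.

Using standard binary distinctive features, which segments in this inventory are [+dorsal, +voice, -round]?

j, ɣ, ɡ, ɲ

First, the [+dorsal] segments are /j, ɣ, ɡ, w, k, ɲ/.
Of those, [+voice] gives /j, ɣ, ɡ, w, ɲ/.
Then [-round] leaves /j, ɣ, ɡ, ɲ/.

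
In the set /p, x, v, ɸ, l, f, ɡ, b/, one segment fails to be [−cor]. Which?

Every segment except /l/ is [−coronal]. /l/ (alveolar lateral approximant) is [+coronal], so it is the exception.

l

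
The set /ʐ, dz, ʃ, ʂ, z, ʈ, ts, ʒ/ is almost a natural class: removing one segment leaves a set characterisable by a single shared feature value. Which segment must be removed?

ʈ

[strident] groups all but one: /ts, ʃ, dz, ʂ, z, ʒ, ʐ/ share [+strident] while /ʈ/ (voiceless retroflex stop) alone is [−strident]. Removing any other segment would not leave a single-feature class that excludes it.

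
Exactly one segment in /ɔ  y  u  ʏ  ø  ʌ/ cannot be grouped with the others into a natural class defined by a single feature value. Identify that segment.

ʌ

/ø, y, ɔ, u, ʏ/ are all [+round], but /ʌ/ (mid back unrounded lax vowel) is [-round]. No other single segment can be removed to leave a set sharing one feature value that the removed segment lacks, so /ʌ/ is the odd one out.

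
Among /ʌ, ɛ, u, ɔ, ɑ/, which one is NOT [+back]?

ɛ

/ʌ, u, ɔ, ɑ/ are all [+back]; /ɛ/ (mid front unrounded lax vowel) is [−back].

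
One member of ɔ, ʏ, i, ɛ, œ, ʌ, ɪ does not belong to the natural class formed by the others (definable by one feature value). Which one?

/ʏ, œ, ɔ, ɛ, ʌ, ɪ/ are all [−tense], but /i/ (high front unrounded tense vowel) is [+tense]. No other single segment can be removed to leave a set sharing one feature value that the removed segment lacks, so /i/ is the odd one out.

i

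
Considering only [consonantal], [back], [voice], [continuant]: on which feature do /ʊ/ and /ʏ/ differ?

[back]

The two segments share [-consonantal], [+voice], [+continuant]. The only feature from the list on which they differ: /ʊ/ is [+back] while /ʏ/ is [-back].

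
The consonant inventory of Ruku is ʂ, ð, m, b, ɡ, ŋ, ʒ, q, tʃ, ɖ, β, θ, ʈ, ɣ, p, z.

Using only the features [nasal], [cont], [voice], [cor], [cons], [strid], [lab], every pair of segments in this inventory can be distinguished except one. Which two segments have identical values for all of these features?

Both /ʒ/ and /z/ are [-nasal], [+continuant], [+voice], [+coronal], [+consonantal], [+strident], [-labial]. Since the list omits [anterior] and [distributed] — which do distinguish the voiced postalveolar fricative from the voiced alveolar fricative — this pair collapses; all other pairs remain distinct.

ʒ, z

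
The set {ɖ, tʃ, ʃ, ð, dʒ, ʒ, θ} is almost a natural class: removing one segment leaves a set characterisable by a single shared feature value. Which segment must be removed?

ɖ

The remaining segments after removing /ɖ/ share [+distributed]; /ɖ/ (voiced retroflex stop) is [-distributed]. For every other candidate removal, the leftover set fails to share any single feature value that the removed segment lacks.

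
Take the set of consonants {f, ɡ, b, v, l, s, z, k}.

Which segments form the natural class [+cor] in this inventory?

The feature [coronal] marks segments articulated with the tongue front (tip or blade). In this inventory /l, s, z/ have that property, so they are [+coronal]; /f, ɡ, b, v, k/ are [-coronal].

l, s, z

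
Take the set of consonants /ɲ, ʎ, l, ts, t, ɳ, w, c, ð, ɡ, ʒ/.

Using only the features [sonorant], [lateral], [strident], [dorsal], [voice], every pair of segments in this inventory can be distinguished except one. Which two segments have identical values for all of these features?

ɲ, w

On the given features, /ɲ/ and /w/ have an identical profile: [+sonorant], [−lateral], [−strident], [+dorsal], [+voice]. No other two segments in the inventory coincide on all 5 features. (They do differ in [nasal], [continuant], [labial], [round] and [back], which are not among the given features.)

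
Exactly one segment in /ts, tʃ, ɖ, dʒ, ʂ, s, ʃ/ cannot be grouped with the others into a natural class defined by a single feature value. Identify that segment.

ɖ

[strident] groups all but one: /ts, dʒ, ʃ, tʃ, s, ʂ/ share [+strident] while /ɖ/ (voiced retroflex stop) alone is [−strident]. Removing any other segment would not leave a single-feature class that excludes it.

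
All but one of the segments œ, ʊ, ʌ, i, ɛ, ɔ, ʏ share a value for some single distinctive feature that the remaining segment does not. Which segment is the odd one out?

i

/ʏ, œ, ɛ, ʊ, ɔ, ʌ/ are all [-tense], but /i/ (high front unrounded tense vowel) is [+tense]. No other single segment can be removed to leave a set sharing one feature value that the removed segment lacks, so /i/ is the odd one out.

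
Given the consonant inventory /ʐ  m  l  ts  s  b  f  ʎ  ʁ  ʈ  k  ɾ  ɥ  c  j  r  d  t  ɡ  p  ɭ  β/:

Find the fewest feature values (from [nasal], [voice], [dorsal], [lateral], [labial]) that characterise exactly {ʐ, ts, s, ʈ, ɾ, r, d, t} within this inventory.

/ʐ, ts, s, ʈ, ɾ, r, d, t/ are all [-lateral], [-labial], [-dorsal], and no other segment in the inventory matches all three values. Dropping any one of them over-generates: [-labial, -dorsal] alone would also admit /l, ɭ/; [-lateral, -dorsal] alone would also admit /m, b, f, p, …/; [-lateral, -labial] alone would also admit /ʁ, k, c, j, …/. No other combination of two listed features picks out exactly this set either, so fewer than three features will not do.

[-lateral, -labial, -dorsal]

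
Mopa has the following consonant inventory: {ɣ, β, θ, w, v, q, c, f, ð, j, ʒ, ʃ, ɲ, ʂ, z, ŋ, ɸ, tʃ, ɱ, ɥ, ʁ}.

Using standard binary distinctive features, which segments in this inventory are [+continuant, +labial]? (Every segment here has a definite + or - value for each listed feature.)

The [+continuant] segments are /ɣ, β, θ, w, v, f, ð, j, ʒ, ʃ, ʂ, z, ɸ, ɥ, ʁ/.
Among these, [+labial] leaves /β, w, v, f, ɸ, ɥ/.

β, w, v, f, ɸ, ɥ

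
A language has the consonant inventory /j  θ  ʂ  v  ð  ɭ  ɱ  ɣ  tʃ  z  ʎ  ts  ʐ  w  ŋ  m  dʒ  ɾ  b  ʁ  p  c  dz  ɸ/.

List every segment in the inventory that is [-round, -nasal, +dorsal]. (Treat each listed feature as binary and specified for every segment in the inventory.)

Checking each segment against [-round], [-nasal], [+dorsal]: /j/ (palatal glide), /ɣ/ (voiced velar fricative), /ʎ/ (palatal lateral approximant), /ʁ/ (voiced uvular fricative), /c/ (voiceless palatal stop) satisfy every feature; every other segment in the inventory fails at least one.

j, ɣ, ʎ, ʁ, c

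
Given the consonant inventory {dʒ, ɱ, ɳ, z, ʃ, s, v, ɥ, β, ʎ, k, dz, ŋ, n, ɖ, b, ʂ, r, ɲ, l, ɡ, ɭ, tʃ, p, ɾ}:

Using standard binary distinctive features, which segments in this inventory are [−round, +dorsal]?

ʎ, k, ŋ, ɲ, ɡ

Eliminate segments failing any feature: /dʒ, ɱ, ɳ, z, ʃ, s, v, β, dz, n, ɖ, b, ʂ, r, l, ɭ, tʃ, p, ɾ/ are [−dorsal]; /ɥ/ is [+round]. The remaining /ʎ, k, ŋ, ɲ, ɡ/ satisfy [−round], [+dorsal].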